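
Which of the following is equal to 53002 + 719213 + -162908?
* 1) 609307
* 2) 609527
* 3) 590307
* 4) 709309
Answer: 1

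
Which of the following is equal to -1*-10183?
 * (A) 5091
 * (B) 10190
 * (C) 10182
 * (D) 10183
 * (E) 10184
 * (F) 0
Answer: D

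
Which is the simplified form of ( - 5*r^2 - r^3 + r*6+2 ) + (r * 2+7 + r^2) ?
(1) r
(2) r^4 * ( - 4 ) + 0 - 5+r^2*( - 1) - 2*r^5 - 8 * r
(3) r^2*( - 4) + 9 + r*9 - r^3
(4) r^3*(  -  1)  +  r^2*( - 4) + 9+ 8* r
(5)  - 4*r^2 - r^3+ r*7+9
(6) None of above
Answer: 4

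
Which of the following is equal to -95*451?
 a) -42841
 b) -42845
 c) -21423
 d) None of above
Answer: b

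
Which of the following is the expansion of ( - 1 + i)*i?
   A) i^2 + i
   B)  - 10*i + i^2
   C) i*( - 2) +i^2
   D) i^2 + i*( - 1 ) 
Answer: D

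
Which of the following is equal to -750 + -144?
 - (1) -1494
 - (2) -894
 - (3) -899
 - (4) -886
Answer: 2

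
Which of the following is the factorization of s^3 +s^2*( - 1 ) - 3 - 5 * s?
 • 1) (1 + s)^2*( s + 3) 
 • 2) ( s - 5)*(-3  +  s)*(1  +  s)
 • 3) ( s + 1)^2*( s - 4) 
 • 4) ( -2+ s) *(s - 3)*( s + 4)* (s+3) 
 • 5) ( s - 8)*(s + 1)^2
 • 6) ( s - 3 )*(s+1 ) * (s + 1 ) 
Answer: 6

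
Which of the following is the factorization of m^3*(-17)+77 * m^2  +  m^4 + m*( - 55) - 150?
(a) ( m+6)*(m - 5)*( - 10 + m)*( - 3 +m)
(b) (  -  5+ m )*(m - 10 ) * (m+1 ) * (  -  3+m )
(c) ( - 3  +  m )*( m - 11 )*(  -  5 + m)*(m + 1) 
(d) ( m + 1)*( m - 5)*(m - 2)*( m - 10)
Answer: b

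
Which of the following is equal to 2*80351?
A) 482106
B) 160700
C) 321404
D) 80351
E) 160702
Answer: E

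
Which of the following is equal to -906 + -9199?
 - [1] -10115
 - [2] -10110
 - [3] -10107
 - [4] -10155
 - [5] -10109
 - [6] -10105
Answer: 6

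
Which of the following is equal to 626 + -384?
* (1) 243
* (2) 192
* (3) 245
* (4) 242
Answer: 4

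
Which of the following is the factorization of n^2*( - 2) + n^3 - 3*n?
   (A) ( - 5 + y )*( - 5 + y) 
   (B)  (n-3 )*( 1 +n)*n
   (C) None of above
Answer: B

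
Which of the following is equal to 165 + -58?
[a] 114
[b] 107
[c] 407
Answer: b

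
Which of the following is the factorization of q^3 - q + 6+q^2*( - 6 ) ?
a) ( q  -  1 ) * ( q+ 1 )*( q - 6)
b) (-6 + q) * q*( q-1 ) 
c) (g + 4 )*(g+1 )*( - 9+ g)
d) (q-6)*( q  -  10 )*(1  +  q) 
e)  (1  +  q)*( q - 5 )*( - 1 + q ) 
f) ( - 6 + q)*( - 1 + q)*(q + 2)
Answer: a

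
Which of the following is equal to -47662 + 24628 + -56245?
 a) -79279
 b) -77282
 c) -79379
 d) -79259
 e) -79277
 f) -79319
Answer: a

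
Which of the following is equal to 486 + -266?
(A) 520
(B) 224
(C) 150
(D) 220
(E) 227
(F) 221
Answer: D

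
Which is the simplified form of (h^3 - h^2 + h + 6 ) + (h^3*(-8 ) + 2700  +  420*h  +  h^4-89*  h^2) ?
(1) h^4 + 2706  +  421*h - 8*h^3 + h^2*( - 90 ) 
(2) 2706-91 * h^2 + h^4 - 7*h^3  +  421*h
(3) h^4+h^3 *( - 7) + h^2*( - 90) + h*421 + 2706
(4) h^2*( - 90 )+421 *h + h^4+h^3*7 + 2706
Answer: 3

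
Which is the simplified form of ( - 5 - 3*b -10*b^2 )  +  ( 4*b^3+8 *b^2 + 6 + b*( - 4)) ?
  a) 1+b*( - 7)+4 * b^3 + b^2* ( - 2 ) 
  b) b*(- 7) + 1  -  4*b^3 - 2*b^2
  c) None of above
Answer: a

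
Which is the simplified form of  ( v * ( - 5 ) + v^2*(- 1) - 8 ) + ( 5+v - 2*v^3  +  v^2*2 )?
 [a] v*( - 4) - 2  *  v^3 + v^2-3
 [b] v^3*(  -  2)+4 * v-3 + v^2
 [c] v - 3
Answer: a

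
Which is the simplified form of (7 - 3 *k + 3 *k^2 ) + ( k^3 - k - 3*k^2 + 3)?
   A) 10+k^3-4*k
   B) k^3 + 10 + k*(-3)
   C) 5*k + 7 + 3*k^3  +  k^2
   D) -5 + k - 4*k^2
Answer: A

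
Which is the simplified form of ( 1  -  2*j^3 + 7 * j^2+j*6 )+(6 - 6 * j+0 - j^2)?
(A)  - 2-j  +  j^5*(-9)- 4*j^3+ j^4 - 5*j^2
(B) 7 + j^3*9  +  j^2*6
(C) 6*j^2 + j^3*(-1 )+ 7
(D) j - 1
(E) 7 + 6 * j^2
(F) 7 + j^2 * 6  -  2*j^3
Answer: F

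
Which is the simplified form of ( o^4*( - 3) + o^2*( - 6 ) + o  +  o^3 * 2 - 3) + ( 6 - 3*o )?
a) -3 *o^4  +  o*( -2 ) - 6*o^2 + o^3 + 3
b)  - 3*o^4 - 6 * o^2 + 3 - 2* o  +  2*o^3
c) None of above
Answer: b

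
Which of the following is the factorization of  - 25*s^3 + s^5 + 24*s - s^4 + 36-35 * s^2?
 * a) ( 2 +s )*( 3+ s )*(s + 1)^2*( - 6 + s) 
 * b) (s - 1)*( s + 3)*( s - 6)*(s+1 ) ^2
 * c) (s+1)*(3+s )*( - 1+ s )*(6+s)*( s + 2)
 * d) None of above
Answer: d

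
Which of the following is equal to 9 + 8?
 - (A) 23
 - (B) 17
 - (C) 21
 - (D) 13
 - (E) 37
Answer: B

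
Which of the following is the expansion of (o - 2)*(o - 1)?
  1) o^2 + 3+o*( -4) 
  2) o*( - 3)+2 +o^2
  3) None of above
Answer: 2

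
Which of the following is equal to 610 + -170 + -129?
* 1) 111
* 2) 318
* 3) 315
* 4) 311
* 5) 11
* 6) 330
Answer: 4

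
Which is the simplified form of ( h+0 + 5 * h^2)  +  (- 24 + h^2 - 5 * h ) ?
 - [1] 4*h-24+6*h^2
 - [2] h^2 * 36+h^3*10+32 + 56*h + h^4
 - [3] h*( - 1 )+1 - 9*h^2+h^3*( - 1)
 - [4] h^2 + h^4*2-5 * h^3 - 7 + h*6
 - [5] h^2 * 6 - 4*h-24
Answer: 5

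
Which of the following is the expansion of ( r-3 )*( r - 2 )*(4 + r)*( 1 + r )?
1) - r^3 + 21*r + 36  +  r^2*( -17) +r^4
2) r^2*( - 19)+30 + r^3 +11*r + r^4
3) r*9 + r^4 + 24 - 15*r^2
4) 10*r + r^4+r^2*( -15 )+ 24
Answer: 4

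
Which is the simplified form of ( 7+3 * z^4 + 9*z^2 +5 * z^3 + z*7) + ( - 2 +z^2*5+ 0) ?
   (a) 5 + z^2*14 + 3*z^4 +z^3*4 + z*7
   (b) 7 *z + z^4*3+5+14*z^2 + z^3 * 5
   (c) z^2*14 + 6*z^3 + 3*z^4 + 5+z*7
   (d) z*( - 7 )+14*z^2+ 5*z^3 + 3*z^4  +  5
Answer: b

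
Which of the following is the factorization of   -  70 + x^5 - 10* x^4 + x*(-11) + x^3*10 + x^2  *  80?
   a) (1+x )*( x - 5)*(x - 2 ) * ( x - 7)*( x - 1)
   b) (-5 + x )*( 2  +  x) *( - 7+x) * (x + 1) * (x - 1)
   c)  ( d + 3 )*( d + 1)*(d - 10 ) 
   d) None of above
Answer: b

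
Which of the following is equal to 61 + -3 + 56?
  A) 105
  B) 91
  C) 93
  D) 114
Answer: D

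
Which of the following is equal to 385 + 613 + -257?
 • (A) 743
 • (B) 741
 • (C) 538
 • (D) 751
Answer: B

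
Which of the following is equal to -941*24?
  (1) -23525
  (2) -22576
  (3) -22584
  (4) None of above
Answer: 3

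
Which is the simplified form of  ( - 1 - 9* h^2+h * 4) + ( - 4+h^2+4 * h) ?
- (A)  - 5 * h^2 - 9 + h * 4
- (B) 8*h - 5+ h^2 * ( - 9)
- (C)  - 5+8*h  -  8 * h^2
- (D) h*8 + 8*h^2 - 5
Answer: C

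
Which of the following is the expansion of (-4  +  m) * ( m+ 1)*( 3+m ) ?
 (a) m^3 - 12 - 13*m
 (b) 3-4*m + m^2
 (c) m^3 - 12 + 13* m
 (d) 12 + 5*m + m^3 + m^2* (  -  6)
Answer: a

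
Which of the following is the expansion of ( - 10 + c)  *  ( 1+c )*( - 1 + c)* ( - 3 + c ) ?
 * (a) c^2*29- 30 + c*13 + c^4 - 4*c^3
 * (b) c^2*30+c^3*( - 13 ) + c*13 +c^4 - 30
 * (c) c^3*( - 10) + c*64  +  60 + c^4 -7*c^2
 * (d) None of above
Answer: d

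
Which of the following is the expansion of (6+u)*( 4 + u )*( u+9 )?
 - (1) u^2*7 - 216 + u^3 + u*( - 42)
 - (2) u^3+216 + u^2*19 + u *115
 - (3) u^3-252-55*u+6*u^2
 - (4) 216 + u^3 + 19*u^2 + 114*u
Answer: 4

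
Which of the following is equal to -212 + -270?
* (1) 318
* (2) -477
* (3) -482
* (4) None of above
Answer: 3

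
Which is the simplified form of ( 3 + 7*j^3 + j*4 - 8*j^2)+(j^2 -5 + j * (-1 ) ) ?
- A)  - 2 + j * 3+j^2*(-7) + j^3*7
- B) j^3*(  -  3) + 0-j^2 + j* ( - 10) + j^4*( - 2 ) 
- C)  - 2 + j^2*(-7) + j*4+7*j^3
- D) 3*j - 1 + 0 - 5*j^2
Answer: A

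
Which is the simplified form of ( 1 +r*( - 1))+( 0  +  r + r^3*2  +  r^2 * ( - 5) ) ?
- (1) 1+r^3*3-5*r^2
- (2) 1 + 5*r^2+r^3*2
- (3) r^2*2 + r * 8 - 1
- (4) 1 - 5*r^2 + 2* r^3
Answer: 4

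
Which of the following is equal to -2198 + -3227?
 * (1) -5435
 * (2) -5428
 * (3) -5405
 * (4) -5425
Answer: 4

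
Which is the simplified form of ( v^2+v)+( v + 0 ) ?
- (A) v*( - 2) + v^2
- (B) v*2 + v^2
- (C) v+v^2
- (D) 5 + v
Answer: B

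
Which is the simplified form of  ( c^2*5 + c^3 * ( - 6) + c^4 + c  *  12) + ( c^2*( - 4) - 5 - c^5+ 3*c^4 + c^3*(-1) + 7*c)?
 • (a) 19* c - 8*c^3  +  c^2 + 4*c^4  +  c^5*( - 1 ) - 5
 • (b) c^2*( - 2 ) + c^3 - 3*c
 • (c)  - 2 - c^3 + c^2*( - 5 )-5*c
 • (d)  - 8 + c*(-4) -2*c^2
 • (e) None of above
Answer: e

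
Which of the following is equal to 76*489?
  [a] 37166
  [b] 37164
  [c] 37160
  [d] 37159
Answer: b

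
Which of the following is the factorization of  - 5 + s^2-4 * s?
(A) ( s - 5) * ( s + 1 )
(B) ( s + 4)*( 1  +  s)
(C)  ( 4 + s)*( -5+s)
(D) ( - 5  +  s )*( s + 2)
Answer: A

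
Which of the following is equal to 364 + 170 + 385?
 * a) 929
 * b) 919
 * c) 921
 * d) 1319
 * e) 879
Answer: b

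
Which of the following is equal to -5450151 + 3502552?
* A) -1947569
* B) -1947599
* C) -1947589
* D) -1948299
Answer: B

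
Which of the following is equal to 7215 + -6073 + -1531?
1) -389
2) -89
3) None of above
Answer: 1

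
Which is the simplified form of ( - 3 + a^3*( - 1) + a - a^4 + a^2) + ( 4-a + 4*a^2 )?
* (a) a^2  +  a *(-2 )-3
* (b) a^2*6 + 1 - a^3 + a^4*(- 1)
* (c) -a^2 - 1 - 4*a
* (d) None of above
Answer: d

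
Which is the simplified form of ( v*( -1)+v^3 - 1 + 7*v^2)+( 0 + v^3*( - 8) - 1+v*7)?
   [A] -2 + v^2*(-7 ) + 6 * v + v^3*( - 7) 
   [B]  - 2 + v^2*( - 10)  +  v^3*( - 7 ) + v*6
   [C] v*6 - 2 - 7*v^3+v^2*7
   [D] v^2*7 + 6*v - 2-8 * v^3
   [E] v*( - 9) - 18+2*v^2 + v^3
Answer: C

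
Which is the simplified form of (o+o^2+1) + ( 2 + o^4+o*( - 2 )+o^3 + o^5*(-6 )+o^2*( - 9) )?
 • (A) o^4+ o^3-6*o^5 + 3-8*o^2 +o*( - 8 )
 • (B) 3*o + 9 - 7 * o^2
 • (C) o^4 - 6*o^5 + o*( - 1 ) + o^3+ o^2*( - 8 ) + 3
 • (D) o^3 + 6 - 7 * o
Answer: C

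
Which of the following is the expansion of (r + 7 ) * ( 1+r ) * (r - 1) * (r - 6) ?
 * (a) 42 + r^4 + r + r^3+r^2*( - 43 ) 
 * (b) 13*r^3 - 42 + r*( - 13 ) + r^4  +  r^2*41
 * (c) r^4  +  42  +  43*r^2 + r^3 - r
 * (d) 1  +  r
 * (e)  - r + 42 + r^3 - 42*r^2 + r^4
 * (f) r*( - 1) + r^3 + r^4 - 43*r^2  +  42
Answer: f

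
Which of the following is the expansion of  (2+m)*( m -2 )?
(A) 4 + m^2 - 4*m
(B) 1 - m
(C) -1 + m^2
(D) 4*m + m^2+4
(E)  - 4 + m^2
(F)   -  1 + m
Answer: E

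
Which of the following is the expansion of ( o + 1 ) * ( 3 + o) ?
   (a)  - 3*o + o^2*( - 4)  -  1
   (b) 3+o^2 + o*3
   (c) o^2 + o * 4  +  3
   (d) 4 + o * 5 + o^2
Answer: c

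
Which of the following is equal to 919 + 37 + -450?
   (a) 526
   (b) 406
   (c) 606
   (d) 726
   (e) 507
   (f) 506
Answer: f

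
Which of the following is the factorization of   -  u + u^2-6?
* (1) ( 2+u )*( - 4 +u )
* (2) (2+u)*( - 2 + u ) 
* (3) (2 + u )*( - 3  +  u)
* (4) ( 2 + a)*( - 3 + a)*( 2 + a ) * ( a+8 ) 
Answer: 3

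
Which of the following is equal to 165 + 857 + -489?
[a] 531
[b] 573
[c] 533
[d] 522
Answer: c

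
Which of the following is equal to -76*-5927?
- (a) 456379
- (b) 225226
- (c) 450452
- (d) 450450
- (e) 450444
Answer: c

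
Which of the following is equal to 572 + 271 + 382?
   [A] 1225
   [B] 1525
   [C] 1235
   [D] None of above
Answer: A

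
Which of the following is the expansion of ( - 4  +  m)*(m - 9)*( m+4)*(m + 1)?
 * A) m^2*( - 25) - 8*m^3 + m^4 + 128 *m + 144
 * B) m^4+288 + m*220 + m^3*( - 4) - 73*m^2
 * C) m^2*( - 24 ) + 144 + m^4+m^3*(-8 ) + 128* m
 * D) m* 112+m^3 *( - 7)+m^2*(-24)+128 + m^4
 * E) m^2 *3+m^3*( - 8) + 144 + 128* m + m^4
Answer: A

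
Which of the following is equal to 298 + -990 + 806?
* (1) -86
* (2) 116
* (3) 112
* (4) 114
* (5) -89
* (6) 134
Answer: 4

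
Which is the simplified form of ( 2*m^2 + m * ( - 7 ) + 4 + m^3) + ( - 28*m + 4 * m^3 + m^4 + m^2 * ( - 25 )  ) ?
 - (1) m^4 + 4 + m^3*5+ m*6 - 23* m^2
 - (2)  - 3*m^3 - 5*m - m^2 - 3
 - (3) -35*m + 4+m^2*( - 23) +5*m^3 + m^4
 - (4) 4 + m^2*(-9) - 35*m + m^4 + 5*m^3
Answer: 3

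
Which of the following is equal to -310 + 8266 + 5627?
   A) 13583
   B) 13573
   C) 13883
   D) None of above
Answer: A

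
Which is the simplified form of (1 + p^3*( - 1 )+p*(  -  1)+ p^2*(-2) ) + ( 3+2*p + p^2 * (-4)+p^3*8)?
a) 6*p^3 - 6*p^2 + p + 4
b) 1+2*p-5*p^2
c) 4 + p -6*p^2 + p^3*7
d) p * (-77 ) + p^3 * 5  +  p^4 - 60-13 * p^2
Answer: c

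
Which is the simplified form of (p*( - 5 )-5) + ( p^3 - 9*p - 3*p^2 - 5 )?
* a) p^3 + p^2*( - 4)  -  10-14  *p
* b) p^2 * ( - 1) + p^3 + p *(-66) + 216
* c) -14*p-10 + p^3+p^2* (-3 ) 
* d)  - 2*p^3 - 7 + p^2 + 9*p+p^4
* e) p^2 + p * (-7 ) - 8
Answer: c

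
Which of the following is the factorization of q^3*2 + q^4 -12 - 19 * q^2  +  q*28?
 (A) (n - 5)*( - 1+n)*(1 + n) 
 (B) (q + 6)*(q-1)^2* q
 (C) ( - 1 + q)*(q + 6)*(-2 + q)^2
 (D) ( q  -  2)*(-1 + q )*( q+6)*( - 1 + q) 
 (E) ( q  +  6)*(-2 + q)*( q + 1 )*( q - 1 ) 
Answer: D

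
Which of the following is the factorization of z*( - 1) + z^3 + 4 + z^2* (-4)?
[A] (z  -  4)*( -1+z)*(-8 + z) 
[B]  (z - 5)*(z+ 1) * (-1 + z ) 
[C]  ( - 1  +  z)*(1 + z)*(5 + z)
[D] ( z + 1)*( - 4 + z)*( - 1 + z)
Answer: D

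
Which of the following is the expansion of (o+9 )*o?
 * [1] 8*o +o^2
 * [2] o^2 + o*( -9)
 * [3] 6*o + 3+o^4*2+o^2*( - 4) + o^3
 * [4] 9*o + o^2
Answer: 4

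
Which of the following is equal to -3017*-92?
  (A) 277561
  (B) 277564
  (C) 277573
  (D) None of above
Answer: B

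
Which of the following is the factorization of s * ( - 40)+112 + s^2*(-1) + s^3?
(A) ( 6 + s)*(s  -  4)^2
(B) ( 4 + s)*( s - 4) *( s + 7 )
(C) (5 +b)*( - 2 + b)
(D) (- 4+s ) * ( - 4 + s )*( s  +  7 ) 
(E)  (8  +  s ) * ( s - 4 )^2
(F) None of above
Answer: D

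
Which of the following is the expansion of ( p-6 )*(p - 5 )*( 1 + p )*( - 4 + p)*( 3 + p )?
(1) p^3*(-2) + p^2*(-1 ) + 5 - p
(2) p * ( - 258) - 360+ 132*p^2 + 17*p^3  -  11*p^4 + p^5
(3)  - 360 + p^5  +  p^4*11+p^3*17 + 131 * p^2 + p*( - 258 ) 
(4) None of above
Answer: 4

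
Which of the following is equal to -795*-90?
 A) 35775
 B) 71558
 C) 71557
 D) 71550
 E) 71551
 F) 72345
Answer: D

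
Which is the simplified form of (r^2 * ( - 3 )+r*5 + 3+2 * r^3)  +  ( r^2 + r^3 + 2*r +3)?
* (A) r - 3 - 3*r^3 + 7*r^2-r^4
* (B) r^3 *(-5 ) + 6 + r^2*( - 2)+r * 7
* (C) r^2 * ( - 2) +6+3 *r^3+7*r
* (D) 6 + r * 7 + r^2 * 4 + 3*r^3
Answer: C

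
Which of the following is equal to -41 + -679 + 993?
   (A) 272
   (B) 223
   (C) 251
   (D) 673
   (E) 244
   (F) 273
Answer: F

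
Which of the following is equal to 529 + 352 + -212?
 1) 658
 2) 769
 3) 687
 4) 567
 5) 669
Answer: 5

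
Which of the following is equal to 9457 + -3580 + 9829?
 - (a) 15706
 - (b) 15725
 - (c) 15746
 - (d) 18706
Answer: a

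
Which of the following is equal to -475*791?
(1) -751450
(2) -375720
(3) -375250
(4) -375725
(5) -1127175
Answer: 4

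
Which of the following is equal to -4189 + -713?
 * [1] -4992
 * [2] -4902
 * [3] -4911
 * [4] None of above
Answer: 2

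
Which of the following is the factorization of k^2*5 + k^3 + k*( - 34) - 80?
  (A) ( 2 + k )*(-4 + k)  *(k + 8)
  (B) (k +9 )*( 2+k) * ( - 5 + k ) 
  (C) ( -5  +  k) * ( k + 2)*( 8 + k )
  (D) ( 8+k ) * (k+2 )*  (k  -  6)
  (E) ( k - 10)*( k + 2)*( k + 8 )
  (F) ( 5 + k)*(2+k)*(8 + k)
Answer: C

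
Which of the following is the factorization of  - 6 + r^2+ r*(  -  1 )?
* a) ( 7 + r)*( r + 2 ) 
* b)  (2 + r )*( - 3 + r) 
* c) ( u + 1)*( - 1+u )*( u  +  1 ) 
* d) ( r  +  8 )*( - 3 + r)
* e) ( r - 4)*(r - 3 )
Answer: b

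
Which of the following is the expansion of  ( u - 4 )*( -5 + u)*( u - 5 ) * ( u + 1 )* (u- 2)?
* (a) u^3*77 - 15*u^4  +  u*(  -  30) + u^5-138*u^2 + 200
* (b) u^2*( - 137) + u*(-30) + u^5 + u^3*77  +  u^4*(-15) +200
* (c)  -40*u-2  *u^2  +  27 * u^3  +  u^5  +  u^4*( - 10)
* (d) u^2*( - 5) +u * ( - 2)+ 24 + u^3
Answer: b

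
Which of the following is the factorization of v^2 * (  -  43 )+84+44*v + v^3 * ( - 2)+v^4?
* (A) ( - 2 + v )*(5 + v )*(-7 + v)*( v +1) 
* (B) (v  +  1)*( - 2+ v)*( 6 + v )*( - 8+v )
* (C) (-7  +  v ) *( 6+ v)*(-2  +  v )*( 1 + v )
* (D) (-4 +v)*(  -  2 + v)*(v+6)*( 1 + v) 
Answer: C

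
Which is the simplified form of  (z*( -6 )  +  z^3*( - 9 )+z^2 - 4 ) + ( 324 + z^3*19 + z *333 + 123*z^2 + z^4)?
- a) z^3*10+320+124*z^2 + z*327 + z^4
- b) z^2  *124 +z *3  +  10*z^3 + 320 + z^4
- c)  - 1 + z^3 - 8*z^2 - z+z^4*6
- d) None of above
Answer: a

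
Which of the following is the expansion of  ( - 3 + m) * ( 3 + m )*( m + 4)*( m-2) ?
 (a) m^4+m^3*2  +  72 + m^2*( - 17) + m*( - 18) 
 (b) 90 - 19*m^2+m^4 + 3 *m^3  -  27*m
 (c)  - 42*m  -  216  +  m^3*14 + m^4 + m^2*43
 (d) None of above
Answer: a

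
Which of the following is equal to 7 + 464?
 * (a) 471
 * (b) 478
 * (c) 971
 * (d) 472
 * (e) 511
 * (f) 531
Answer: a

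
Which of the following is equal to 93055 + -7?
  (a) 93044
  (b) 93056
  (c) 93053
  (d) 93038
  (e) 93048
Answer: e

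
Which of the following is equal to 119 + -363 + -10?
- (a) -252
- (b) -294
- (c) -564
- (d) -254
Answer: d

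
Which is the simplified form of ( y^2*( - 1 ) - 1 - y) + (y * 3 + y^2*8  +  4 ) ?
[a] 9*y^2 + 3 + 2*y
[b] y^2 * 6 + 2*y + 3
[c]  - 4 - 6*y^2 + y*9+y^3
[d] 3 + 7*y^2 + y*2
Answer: d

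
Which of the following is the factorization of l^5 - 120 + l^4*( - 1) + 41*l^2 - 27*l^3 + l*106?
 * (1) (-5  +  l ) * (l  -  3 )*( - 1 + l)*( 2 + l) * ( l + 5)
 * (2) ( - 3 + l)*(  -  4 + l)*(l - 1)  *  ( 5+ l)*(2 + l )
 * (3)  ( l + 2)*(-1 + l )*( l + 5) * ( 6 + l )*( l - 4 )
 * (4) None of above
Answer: 2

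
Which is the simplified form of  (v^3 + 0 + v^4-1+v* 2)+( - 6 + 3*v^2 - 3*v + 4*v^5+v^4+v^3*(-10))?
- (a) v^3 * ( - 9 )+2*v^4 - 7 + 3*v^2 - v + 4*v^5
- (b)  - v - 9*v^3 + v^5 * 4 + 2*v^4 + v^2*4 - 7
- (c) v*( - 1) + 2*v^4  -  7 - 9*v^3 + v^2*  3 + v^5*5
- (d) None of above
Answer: a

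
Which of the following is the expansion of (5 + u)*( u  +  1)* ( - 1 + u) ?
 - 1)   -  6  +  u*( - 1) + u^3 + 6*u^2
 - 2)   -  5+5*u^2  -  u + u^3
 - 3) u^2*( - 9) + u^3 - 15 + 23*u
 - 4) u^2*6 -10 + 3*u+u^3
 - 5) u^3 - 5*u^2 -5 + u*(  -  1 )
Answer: 2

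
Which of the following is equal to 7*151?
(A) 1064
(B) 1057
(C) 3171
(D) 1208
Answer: B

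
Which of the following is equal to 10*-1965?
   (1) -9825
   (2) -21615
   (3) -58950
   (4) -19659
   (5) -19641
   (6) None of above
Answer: 6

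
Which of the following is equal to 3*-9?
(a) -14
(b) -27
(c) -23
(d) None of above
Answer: b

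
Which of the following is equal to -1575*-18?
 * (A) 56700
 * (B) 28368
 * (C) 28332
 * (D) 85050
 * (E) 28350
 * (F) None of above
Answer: E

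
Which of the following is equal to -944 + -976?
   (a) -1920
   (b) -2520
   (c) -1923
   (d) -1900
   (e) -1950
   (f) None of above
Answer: a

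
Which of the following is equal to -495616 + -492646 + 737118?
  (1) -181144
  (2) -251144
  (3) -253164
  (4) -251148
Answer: 2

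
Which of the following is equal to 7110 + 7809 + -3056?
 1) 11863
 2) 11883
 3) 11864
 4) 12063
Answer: 1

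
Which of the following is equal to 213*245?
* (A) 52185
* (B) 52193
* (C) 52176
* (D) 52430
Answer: A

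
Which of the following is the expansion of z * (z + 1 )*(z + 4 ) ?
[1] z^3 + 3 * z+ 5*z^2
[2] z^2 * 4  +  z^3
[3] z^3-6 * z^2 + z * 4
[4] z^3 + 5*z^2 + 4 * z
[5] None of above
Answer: 4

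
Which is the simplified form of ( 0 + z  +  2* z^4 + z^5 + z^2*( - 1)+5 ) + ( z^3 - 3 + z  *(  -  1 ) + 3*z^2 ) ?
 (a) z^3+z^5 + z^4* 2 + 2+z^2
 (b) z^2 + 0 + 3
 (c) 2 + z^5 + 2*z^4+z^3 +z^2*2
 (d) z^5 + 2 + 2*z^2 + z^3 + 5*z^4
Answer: c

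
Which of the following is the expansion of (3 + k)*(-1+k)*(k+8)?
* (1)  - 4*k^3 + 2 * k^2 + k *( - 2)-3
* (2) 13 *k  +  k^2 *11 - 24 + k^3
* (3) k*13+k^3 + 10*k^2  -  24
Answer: 3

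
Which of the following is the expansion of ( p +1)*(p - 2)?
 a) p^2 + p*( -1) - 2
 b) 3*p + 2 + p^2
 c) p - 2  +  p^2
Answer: a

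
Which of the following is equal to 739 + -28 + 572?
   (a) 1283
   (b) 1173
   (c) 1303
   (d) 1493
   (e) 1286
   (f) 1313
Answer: a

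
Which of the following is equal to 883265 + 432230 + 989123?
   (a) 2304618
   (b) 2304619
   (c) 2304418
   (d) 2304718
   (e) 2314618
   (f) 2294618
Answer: a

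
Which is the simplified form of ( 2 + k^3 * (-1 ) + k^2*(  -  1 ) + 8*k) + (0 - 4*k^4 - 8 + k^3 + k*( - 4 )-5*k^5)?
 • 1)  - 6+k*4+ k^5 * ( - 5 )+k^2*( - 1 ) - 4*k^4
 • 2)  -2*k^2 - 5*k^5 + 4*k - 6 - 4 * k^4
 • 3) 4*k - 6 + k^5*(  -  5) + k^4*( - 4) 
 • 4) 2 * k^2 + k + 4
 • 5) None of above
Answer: 1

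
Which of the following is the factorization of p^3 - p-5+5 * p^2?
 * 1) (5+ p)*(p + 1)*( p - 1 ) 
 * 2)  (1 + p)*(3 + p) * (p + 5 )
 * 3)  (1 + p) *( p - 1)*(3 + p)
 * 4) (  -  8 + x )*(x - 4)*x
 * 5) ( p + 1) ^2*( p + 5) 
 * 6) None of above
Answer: 1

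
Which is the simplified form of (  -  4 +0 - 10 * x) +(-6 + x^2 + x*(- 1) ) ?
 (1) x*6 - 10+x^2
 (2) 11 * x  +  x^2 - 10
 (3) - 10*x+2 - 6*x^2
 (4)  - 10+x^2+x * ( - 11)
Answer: 4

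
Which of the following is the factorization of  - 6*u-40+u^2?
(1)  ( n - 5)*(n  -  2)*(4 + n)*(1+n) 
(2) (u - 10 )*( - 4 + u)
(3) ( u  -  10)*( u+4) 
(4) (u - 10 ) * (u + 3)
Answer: 3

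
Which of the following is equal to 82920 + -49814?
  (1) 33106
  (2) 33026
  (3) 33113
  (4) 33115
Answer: 1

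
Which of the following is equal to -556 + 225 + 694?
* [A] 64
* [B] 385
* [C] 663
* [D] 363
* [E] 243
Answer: D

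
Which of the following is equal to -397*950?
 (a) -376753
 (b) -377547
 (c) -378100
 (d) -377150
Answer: d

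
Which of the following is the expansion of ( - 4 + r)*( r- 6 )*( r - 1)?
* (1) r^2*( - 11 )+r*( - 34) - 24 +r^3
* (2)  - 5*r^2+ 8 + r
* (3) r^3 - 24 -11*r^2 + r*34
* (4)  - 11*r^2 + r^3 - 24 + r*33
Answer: 3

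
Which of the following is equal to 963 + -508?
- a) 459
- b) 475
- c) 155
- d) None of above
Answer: d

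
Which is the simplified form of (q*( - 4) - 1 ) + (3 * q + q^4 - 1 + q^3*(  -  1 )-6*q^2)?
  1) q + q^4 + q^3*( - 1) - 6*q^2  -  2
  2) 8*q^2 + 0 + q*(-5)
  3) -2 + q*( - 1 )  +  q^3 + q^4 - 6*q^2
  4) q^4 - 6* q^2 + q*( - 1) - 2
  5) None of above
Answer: 5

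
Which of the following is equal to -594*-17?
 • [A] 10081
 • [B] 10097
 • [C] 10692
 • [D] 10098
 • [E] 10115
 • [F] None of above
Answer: D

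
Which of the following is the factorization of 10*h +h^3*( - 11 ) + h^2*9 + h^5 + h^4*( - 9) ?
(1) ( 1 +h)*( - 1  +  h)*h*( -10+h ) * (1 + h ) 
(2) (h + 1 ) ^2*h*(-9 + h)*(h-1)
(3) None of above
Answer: 1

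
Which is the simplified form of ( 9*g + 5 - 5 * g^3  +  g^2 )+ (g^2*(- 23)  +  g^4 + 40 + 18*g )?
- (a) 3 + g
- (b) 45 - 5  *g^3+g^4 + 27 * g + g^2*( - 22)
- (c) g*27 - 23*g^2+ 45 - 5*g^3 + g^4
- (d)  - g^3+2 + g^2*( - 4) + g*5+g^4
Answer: b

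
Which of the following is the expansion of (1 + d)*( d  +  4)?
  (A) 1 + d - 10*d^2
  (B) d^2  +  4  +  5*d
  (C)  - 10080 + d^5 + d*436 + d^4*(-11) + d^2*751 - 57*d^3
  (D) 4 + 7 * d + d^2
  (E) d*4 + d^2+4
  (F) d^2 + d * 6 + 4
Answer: B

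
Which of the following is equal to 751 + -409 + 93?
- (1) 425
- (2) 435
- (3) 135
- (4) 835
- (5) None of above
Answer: 2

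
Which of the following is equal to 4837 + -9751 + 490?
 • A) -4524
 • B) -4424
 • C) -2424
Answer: B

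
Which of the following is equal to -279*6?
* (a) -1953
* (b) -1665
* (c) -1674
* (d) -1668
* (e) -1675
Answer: c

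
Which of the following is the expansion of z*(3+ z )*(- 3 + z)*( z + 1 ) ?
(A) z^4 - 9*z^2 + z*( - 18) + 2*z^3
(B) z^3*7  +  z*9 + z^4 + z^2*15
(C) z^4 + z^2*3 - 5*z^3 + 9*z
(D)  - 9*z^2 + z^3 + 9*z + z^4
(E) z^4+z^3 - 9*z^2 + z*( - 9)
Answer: E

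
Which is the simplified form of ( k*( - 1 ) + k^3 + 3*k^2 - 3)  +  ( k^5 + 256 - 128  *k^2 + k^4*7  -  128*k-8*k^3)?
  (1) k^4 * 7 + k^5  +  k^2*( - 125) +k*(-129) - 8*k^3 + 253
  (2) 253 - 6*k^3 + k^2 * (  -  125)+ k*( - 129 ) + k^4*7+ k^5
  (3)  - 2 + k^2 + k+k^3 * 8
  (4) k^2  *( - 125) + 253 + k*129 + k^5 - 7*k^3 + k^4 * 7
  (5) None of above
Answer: 5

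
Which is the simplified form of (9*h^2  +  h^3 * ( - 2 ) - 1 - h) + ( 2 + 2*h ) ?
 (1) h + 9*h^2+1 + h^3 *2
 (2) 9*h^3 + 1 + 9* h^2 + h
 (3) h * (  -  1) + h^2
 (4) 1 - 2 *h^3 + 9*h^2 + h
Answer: 4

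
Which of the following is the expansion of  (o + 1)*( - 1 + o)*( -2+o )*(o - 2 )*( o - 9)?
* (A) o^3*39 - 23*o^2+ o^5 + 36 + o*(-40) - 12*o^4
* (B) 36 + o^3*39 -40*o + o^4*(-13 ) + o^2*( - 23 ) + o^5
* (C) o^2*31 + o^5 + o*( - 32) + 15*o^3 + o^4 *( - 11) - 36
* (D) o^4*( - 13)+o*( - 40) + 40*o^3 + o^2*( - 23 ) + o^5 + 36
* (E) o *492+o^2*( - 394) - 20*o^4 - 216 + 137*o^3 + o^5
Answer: B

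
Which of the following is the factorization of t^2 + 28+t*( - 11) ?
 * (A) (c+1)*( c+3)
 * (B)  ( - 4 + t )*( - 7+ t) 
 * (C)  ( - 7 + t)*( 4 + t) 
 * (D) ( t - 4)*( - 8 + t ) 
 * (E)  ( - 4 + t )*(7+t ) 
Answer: B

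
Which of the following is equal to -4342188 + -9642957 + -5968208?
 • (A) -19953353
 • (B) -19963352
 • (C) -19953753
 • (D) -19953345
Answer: A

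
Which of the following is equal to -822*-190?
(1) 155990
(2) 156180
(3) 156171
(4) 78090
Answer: 2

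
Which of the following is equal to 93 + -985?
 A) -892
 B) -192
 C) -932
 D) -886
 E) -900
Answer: A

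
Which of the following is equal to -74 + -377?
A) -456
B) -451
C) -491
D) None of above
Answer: B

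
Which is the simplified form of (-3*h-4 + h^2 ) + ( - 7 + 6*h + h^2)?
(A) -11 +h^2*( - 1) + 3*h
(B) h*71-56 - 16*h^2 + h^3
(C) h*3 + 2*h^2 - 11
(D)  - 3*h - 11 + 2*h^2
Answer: C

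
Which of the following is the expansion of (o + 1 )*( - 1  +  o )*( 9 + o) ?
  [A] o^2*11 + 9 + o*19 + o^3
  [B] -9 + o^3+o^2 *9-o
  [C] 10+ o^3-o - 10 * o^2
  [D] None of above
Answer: B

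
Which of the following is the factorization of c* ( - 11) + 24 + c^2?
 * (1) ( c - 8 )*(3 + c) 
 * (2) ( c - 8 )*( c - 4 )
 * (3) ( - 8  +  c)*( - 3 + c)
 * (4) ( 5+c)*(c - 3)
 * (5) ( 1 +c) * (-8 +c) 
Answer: 3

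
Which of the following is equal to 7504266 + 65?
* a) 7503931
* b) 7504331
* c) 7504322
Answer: b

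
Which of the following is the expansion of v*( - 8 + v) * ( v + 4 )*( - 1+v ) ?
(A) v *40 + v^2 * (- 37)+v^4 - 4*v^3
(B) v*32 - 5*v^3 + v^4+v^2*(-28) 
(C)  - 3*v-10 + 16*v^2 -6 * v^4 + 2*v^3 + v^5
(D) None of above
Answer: B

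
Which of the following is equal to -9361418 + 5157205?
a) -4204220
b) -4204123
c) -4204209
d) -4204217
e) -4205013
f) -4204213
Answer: f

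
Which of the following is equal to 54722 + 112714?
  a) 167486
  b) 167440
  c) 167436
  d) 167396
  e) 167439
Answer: c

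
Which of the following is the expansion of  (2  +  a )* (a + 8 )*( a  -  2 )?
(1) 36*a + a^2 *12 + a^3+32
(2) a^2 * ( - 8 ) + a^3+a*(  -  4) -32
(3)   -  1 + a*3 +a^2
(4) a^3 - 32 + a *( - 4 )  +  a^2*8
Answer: 4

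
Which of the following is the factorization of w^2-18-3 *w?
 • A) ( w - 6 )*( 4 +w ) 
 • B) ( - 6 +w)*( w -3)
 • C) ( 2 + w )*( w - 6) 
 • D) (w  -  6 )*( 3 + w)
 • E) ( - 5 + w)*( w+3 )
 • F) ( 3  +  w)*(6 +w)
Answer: D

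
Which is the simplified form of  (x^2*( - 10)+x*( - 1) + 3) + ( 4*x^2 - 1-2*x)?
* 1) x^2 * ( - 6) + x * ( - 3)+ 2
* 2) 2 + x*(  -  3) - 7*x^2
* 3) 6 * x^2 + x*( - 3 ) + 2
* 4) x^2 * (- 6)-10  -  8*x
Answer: 1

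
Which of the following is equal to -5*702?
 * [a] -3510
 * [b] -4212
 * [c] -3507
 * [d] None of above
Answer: a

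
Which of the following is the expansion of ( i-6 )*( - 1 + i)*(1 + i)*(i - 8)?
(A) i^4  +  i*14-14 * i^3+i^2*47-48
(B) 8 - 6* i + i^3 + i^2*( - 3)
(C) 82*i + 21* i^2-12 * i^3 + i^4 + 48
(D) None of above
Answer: A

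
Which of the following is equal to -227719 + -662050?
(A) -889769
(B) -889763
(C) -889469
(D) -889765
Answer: A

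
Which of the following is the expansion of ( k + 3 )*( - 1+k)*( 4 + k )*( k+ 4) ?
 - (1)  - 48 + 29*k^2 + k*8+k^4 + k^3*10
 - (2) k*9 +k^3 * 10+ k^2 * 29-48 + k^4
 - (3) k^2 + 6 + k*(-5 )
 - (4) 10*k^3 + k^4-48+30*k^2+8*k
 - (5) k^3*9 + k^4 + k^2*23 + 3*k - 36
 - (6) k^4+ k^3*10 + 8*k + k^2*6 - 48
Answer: 1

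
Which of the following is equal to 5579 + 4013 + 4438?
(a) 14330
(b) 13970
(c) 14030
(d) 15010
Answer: c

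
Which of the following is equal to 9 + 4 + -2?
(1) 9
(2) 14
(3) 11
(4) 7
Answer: 3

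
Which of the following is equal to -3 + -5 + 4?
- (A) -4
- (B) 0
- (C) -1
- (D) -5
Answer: A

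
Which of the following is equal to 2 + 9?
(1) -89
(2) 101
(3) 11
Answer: 3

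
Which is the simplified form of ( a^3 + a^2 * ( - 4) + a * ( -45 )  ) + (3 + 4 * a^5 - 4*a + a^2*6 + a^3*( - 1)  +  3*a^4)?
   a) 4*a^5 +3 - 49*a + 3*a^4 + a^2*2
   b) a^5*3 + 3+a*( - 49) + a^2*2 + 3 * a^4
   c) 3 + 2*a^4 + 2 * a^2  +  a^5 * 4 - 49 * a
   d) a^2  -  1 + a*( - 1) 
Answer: a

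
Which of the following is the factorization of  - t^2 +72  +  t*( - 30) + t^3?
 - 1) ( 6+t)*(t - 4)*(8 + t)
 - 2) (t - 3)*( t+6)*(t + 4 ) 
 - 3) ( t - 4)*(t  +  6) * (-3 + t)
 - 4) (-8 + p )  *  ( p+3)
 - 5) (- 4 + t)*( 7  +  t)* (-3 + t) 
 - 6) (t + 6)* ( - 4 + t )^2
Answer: 3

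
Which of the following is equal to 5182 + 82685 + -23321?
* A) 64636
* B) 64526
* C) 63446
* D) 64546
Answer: D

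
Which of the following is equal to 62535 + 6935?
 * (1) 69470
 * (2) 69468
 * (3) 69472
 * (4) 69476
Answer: 1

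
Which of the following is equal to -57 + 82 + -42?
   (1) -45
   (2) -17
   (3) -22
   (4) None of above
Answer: 2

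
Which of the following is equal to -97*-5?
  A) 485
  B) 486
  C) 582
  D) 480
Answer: A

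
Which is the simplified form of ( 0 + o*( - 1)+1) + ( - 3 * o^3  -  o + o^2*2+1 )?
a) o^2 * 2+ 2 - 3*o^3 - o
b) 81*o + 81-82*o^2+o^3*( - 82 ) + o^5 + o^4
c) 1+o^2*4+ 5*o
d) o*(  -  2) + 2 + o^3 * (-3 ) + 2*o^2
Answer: d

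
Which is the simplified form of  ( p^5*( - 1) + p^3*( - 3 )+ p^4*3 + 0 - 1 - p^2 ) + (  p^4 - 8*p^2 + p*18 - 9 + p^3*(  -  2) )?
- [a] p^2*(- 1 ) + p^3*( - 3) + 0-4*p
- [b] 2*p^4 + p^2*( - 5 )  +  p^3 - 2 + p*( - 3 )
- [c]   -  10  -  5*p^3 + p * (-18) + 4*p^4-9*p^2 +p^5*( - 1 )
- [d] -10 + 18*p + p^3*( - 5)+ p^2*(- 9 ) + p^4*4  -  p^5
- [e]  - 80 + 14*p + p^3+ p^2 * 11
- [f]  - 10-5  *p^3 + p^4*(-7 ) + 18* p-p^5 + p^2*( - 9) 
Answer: d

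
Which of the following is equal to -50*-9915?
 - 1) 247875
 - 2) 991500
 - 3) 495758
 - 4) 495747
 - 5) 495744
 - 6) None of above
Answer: 6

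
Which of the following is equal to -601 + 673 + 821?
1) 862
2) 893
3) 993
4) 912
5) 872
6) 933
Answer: 2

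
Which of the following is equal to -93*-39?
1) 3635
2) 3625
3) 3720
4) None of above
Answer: 4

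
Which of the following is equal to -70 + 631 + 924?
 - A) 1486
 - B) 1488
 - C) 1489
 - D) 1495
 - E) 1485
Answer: E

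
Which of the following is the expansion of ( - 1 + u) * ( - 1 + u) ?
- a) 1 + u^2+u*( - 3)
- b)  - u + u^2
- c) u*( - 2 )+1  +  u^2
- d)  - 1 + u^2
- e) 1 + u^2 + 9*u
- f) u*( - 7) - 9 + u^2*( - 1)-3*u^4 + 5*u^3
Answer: c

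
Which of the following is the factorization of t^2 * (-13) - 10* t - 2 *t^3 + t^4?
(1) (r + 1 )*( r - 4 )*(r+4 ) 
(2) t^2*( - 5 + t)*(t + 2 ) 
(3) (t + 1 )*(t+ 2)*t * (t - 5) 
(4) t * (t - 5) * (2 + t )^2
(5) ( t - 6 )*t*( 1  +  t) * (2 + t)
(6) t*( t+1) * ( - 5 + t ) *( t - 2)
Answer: 3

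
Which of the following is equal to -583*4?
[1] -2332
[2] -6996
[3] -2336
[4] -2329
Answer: 1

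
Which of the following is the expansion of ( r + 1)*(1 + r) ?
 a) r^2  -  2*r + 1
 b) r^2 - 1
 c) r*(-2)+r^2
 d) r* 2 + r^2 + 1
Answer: d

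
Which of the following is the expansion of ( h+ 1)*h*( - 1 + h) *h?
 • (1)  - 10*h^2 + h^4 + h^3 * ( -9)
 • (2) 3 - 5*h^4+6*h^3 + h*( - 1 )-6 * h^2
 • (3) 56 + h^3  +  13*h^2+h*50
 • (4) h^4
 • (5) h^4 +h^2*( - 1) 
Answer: 5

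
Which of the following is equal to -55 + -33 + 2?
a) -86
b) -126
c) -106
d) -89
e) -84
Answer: a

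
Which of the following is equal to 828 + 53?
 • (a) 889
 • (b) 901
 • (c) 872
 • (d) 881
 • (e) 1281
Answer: d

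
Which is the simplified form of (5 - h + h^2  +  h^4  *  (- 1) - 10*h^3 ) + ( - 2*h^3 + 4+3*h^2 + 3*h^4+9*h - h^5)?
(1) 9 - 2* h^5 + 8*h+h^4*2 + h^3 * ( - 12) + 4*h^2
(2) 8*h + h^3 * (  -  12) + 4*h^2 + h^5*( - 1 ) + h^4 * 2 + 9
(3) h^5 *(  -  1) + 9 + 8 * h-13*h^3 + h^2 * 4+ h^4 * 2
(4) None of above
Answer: 2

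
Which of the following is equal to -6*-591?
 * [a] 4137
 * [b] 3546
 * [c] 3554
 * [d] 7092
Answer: b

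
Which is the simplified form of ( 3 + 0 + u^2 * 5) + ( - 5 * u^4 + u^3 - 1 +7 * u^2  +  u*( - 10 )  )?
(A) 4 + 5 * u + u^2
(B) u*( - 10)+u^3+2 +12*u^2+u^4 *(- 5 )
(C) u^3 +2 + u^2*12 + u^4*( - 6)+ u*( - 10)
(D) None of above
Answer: B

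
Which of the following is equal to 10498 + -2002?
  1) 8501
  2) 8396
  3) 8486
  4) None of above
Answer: 4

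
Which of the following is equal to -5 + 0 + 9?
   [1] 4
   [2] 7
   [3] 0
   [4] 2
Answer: 1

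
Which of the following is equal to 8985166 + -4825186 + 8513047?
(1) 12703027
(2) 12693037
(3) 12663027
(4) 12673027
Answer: 4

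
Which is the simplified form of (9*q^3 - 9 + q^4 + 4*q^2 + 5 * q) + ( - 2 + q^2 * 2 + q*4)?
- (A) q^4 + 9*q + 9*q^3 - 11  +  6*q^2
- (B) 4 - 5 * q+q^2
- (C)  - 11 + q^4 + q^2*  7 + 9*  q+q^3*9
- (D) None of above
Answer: A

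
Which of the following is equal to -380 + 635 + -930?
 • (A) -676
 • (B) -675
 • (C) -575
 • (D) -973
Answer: B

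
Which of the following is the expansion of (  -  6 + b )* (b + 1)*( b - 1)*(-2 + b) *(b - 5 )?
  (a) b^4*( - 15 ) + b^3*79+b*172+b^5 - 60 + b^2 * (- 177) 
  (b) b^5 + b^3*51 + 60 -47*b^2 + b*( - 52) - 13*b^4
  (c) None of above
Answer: b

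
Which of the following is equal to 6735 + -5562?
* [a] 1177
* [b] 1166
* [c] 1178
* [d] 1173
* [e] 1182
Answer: d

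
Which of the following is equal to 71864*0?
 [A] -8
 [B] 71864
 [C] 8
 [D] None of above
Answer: D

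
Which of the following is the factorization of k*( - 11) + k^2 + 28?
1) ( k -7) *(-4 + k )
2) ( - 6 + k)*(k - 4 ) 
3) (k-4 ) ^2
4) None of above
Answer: 1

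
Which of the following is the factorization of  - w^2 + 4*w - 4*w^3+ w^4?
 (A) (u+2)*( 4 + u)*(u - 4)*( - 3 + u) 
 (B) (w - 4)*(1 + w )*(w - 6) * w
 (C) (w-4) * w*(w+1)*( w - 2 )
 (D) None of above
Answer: D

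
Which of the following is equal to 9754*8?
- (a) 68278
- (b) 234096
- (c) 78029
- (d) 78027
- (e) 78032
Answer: e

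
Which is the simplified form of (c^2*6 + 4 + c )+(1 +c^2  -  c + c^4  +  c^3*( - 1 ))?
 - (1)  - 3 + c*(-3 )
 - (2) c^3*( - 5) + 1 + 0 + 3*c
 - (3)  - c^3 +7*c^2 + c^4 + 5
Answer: 3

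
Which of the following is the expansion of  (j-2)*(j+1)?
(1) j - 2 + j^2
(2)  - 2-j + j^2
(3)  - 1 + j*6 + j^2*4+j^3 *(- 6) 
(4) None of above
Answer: 2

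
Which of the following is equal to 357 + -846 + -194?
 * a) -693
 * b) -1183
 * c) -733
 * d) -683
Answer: d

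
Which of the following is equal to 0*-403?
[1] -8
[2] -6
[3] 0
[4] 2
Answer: 3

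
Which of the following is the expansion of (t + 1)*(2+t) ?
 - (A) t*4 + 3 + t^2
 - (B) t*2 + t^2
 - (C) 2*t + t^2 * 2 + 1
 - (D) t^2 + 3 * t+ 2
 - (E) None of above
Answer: D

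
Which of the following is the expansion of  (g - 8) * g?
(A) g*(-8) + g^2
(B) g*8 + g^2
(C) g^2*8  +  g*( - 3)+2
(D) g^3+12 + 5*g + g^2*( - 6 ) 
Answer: A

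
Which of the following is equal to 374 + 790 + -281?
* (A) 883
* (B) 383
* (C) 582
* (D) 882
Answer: A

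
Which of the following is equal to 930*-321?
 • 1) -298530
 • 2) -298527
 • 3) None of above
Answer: 1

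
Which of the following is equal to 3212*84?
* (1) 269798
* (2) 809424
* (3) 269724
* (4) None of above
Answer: 4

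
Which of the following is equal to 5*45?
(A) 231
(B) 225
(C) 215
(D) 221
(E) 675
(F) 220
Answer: B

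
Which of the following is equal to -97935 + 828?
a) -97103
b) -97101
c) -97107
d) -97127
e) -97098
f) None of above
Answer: c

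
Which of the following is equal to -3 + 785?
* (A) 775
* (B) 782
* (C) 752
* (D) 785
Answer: B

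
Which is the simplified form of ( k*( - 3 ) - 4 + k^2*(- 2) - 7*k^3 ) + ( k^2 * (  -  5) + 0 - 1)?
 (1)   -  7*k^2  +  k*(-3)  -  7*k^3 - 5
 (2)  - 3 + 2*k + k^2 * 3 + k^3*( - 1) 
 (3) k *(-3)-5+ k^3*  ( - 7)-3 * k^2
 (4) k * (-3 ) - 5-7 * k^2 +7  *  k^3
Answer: 1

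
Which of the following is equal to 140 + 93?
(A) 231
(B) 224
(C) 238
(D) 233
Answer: D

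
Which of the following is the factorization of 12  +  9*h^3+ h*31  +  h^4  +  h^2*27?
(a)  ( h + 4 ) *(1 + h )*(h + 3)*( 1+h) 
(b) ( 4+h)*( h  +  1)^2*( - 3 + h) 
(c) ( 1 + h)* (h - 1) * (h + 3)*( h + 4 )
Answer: a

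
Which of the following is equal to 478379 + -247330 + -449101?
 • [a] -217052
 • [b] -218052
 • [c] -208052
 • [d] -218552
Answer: b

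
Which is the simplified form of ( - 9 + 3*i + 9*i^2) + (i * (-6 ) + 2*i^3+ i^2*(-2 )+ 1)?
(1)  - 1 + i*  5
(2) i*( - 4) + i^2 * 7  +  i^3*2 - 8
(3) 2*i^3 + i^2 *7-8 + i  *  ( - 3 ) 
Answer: 3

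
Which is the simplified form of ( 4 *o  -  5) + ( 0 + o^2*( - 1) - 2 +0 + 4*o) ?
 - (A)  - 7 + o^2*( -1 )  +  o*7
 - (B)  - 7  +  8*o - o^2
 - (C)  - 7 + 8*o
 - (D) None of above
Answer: B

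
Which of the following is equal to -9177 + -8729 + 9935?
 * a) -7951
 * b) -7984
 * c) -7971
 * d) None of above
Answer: c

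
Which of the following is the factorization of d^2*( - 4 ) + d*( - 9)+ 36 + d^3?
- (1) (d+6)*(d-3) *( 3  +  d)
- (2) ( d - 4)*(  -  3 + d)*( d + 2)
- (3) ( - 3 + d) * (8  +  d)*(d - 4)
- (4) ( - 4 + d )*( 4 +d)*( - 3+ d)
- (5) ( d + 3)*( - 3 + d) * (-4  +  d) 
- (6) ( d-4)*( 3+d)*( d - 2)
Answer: 5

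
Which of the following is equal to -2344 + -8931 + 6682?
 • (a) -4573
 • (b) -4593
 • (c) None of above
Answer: b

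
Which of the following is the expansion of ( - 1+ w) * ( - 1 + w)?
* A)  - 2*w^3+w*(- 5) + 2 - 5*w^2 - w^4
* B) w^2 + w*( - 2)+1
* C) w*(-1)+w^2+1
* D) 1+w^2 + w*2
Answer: B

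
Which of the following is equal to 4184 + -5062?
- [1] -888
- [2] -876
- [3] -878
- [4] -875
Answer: 3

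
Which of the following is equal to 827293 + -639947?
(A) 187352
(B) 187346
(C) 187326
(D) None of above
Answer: B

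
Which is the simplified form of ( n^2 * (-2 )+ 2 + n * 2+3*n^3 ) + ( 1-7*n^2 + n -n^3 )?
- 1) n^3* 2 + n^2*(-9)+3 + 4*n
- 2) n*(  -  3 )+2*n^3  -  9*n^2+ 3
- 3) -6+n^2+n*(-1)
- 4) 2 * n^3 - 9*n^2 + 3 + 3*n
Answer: 4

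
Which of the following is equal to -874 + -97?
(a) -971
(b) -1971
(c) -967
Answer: a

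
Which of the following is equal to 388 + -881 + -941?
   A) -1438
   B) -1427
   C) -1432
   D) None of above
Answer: D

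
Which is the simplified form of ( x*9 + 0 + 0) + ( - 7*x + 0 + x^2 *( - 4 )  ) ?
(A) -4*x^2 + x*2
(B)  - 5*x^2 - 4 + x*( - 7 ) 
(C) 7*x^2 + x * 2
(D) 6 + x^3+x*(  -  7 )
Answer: A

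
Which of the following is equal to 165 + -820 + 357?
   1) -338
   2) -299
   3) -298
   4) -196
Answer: 3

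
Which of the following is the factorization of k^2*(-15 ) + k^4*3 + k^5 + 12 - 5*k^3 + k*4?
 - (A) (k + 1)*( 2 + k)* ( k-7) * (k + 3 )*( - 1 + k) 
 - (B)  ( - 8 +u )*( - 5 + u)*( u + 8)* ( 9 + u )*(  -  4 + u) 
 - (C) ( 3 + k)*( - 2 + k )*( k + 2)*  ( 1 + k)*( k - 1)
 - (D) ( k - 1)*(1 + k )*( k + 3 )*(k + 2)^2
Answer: C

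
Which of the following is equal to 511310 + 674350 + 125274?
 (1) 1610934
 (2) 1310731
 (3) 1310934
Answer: 3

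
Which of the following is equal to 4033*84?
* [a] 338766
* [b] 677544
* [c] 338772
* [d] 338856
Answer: c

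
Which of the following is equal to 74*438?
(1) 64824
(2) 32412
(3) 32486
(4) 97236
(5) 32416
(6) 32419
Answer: 2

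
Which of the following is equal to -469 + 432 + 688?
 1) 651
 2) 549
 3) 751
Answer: 1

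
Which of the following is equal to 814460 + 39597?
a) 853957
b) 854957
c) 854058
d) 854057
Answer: d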